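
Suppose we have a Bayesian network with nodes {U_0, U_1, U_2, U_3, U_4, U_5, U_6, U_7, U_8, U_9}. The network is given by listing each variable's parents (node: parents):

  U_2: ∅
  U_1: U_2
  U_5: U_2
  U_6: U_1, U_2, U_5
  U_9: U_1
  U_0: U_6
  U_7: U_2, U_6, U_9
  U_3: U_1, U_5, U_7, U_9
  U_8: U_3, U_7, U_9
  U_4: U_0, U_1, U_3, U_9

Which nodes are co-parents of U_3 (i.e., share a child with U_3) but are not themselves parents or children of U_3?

Children of U_3: U_4, U_8.
  parents(U_8) \ {U_3} = {U_7, U_9}.
  parents(U_4) \ {U_3} = {U_0, U_1, U_9}.
Excluding nodes already adjacent to U_3 (U_1, U_4, U_5, U_7, U_8, U_9), the co-parent-only contribution is {U_0}.

{U_0}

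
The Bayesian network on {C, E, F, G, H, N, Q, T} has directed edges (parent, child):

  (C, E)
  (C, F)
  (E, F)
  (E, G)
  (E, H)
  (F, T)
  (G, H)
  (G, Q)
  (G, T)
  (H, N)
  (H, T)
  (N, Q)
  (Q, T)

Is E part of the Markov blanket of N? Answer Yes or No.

No

Parents of N: H.
Children of N: Q.
Parents of each child, excluding N:
  Q: G
MB(N) = {G, H, Q}; E is not in this set.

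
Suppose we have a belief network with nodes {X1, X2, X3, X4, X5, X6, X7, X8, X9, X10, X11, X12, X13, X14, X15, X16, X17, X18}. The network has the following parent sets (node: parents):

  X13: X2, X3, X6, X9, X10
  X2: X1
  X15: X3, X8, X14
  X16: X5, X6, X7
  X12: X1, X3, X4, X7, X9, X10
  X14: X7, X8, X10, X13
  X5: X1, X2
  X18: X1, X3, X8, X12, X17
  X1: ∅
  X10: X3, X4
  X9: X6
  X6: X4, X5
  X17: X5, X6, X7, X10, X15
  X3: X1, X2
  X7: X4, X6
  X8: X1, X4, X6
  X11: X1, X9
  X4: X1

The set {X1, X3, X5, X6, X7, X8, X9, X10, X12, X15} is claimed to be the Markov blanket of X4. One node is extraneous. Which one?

X15

A node's Markov blanket = Pa ∪ Ch ∪ (parents of Ch other than the node itself).
X4 has children X6, X7, X8, X10, X12.
X4's parents: X1.
Co-parents of X4 (other parents of its children):
  parents(X6) \ {X4} = {X5}.
  parents(X7) \ {X4} = {X6}.
  X8's other parents are X1, X6.
  X10 also has parent X3.
  X12's other parents are X1, X3, X7, X9, X10.
MB(X4) = {X1, X3, X5, X6, X7, X8, X9, X10, X12}.
X15 is neither a parent, child, nor co-parent of X4, so it does not belong.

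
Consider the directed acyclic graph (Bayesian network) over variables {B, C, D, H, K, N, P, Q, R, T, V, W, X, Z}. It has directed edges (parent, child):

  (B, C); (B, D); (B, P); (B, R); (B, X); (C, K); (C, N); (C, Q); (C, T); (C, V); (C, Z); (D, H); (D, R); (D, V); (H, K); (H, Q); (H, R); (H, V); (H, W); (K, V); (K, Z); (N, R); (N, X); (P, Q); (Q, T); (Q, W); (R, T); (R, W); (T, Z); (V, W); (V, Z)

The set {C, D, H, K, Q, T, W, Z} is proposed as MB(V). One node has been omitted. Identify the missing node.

R

The Markov blanket of a node is its parents, its children, and the other parents of its children.
Parents of V: C, D, H, K.
V has children W, Z.
For each child, the remaining parents (spouses of V):
  W also has parents H, Q, R.
  parents(Z) \ {V} = {C, K, T}.
MB(V) = {C, D, H, K, Q, R, T, W, Z}.
Comparing with the claimed set, R is missing.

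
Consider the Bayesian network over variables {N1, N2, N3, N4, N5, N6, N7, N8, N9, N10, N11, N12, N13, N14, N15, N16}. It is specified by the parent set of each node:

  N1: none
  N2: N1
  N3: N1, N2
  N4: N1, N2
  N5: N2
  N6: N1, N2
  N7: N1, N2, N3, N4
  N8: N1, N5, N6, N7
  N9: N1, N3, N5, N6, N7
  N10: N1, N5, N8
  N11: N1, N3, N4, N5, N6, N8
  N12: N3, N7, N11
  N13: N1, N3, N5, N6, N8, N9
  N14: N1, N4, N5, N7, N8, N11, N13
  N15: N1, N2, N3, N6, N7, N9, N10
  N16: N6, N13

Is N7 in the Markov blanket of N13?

N7 is a co-parent of N13: both are parents of N14.
So N7 ∈ MB(N13).

Yes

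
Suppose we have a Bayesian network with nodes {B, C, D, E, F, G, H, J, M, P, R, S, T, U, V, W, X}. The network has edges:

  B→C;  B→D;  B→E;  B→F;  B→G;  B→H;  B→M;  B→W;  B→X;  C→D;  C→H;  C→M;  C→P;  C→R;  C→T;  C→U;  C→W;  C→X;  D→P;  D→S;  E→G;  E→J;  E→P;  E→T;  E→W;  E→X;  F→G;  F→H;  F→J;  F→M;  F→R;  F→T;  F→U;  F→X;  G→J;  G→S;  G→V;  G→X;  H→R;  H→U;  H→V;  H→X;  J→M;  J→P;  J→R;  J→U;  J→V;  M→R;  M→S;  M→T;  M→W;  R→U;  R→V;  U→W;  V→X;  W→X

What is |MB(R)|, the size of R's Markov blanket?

A node's Markov blanket = Pa ∪ Ch ∪ (parents of Ch other than the node itself).
R's children: U, V.
Parents of R: C, F, H, J, M.
Parents of each child, excluding R:
  U's other parents are C, F, H, J.
  V's other parents are G, H, J.
MB(R) = {C, F, G, H, J, M, U, V}, which has 8 nodes.

8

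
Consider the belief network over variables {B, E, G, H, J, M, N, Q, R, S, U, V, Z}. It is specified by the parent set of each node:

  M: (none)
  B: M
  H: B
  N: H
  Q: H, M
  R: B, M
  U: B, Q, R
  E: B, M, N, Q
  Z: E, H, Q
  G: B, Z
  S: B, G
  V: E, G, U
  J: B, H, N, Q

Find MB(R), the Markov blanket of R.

{B, M, Q, U}

The Markov blanket of a node is its parents, its children, and the other parents of its children.
R has parents B, M.
Ch(R) = {U}.
Other parents of R's children:
  U's other parents are B, Q.
So the Markov blanket of R is {B, M, Q, U}.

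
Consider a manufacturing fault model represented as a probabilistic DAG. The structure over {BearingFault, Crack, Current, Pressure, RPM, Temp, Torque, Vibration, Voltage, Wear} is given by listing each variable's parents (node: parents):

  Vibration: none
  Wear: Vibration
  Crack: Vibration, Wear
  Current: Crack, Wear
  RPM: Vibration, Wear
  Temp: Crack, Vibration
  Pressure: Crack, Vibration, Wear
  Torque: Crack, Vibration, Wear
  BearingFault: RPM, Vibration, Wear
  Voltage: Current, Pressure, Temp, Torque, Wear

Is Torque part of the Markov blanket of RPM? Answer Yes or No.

RPM has parents Vibration, Wear.
RPM's children: BearingFault.
Co-parents of RPM (other parents of its children):
  BearingFault's other parents are Vibration, Wear.
MB(RPM) = {BearingFault, Vibration, Wear}; Torque is not in this set.

No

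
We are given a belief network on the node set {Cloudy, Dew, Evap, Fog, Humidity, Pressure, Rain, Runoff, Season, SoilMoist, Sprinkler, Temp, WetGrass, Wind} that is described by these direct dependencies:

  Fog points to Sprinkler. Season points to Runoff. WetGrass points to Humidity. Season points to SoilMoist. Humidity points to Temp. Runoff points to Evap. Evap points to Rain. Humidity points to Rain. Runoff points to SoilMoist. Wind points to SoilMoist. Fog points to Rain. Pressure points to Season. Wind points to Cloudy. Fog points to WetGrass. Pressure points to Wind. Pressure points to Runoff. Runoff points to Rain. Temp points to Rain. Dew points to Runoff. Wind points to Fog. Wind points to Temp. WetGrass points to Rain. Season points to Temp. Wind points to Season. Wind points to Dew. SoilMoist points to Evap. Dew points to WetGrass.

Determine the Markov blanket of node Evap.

By definition, MB(Evap) is built from Evap's parents, Evap's children, and the co-parents of Evap.
Pa(Evap) = {Runoff, SoilMoist}.
Evap's children: Rain.
Co-parents of Evap (other parents of its children):
  parents(Rain) \ {Evap} = {Fog, Humidity, Runoff, Temp, WetGrass}.
So the Markov blanket of Evap is {Fog, Humidity, Rain, Runoff, SoilMoist, Temp, WetGrass}.

{Fog, Humidity, Rain, Runoff, SoilMoist, Temp, WetGrass}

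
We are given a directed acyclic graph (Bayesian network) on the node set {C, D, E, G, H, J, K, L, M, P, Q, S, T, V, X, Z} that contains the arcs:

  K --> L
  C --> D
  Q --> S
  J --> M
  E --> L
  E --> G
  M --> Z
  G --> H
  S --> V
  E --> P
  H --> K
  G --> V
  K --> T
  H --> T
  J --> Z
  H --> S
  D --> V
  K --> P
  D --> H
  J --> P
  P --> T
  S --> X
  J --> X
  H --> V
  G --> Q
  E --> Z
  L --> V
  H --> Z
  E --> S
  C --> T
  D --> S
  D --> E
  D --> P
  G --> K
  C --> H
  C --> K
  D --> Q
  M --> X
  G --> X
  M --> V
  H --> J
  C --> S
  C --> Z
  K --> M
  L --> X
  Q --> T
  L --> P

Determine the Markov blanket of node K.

K has parents C, G, H.
Ch(K) = {L, M, P, T}.
Other parents of K's children:
  L also has parent E.
  parents(M) \ {K} = {J}.
  P's other parents are D, E, J, L.
  parents(T) \ {K} = {C, H, P, Q}.
So the Markov blanket of K is {C, D, E, G, H, J, L, M, P, Q, T}.

{C, D, E, G, H, J, L, M, P, Q, T}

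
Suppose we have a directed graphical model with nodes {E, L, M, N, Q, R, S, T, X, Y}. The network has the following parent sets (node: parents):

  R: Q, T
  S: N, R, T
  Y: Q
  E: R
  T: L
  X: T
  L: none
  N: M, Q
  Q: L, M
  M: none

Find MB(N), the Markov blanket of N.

Recall MB(v) = parents ∪ children ∪ spouses, where spouses are the other parents of v's children.
Pa(N) = {M, Q}.
N has child S.
Parents of each child, excluding N:
  S: R, T
MB(N) = {M, Q, R, S, T}.

{M, Q, R, S, T}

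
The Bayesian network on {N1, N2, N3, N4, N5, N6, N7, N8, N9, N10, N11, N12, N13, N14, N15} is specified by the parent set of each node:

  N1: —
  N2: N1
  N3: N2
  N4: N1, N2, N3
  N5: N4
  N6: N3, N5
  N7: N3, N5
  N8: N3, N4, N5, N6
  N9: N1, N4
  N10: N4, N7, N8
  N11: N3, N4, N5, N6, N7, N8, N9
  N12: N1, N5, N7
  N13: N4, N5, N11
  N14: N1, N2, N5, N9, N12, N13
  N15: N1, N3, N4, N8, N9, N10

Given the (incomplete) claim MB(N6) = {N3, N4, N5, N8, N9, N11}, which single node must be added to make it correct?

A node's Markov blanket = Pa ∪ Ch ∪ (parents of Ch other than the node itself).
N6's children: N8, N11.
Pa(N6) = {N3, N5}.
For each child, the remaining parents (spouses of N6):
  N8 also has parents N3, N4, N5.
  N11's other parents are N3, N4, N5, N7, N8, N9.
MB(N6) = {N3, N4, N5, N7, N8, N9, N11}.
Comparing with the claimed set, N7 is missing.

N7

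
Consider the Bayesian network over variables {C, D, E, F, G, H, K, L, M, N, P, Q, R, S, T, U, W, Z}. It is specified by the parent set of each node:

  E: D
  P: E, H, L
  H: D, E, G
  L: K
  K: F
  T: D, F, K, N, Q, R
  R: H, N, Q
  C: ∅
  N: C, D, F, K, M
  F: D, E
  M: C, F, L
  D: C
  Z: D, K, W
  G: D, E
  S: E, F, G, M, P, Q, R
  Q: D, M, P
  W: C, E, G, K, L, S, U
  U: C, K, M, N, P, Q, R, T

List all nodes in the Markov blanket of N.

Recall MB(v) = parents ∪ children ∪ spouses, where spouses are the other parents of v's children.
N's parents: C, D, F, K, M.
Children of N: R, T, U.
Other parents of N's children:
  R: H, Q
  T: D, F, K, Q, R
  U: C, K, M, P, Q, R, T
Taking the union gives {C, D, F, H, K, M, P, Q, R, T, U}.

{C, D, F, H, K, M, P, Q, R, T, U}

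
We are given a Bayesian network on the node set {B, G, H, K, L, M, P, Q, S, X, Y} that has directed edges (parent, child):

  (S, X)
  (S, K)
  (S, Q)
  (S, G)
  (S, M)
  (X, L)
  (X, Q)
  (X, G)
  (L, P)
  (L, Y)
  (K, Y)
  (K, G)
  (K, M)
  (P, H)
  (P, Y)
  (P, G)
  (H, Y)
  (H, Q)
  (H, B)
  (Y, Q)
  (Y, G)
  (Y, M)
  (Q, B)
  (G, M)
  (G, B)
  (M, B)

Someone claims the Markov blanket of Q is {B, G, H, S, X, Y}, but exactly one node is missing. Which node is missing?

M

Recall MB(v) = parents ∪ children ∪ spouses, where spouses are the other parents of v's children.
Q has parents H, S, X, Y.
Q's children: B.
For each child, the remaining parents (spouses of Q):
  parents(B) \ {Q} = {G, H, M}.
MB(Q) = {B, G, H, M, S, X, Y}.
Comparing with the claimed set, M is missing.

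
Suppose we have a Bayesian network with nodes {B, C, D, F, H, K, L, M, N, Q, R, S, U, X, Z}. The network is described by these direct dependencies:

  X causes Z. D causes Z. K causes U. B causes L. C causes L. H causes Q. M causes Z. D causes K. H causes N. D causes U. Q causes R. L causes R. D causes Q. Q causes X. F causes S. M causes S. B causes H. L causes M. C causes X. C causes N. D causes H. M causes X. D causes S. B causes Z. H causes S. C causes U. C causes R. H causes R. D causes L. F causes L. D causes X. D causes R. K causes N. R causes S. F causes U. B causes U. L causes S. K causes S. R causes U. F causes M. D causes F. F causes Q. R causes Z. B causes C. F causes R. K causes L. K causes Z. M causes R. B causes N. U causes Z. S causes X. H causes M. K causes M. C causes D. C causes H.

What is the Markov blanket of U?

{B, C, D, F, K, M, R, X, Z}

U's parents: B, C, D, F, K, R.
Children of U: Z.
Parents of each child, excluding U:
  Z: B, D, K, M, R, X
Taking the union gives {B, C, D, F, K, M, R, X, Z}.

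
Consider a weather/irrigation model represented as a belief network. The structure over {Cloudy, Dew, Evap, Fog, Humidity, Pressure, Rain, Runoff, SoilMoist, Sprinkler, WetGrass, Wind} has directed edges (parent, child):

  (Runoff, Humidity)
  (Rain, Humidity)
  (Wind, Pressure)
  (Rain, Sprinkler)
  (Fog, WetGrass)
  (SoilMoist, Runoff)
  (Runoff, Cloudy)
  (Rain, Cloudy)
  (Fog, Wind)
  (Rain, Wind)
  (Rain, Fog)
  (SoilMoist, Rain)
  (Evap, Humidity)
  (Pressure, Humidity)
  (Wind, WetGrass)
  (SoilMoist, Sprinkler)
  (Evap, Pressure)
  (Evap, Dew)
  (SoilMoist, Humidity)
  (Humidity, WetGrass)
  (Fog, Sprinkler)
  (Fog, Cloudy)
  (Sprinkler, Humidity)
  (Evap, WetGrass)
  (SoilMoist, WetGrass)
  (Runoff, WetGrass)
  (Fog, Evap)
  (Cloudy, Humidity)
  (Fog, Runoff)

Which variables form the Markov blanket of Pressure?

Parents of Pressure: Evap, Wind.
Children of Pressure: Humidity.
Co-parents of Pressure (other parents of its children):
  Humidity's other parents are Cloudy, Evap, Rain, Runoff, SoilMoist, Sprinkler.
So the Markov blanket of Pressure is {Cloudy, Evap, Humidity, Rain, Runoff, SoilMoist, Sprinkler, Wind}.

{Cloudy, Evap, Humidity, Rain, Runoff, SoilMoist, Sprinkler, Wind}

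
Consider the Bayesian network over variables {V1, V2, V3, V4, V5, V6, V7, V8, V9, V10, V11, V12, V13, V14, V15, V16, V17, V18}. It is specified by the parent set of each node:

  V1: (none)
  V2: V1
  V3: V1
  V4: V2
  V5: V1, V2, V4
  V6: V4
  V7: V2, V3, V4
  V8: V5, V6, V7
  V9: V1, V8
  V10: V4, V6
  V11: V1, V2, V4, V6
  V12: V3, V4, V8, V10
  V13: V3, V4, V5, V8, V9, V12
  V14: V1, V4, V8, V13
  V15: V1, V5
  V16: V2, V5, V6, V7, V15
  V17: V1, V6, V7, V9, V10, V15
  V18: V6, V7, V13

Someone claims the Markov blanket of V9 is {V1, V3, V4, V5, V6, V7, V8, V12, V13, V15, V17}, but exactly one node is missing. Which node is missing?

V10

V9 has children V13, V17.
V9's parents: V1, V8.
Parents of each child, excluding V9:
  V13: V3, V4, V5, V8, V12
  V17: V1, V6, V7, V10, V15
MB(V9) = {V1, V3, V4, V5, V6, V7, V8, V10, V12, V13, V15, V17}.
Comparing with the claimed set, V10 is missing.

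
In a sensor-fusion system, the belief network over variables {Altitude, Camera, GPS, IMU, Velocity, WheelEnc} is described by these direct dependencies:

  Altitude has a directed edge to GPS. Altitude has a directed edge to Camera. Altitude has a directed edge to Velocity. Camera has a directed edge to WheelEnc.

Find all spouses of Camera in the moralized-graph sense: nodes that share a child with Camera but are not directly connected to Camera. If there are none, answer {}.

Children of Camera: WheelEnc.
  WheelEnc has no other parent.
Excluding nodes already adjacent to Camera (Altitude, WheelEnc), the co-parent-only contribution is {}.

{}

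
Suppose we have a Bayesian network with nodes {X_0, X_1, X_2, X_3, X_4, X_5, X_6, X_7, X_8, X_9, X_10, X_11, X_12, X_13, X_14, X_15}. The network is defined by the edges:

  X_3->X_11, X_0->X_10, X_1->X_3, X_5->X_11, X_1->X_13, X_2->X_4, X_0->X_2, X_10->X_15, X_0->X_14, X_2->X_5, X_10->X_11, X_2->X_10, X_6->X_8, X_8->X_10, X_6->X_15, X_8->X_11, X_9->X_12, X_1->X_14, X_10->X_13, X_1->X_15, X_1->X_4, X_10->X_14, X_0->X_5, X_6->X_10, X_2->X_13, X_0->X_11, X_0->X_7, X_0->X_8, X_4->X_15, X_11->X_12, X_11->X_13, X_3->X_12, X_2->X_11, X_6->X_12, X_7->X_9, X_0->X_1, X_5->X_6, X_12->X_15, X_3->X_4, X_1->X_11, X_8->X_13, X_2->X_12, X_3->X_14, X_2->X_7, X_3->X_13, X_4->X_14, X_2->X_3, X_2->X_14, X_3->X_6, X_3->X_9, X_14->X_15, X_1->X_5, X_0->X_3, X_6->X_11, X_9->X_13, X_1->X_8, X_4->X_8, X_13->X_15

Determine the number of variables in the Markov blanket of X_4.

By definition, MB(X_4) is built from X_4's parents, X_4's children, and the co-parents of X_4.
X_4 has children X_8, X_14, X_15.
Pa(X_4) = {X_1, X_2, X_3}.
Co-parents of X_4 (other parents of its children):
  parents(X_8) \ {X_4} = {X_0, X_1, X_6}.
  X_14's other parents are X_0, X_1, X_2, X_3, X_10.
  X_15's other parents are X_1, X_6, X_10, X_12, X_13, X_14.
MB(X_4) = {X_0, X_1, X_2, X_3, X_6, X_8, X_10, X_12, X_13, X_14, X_15}, which has 11 nodes.

11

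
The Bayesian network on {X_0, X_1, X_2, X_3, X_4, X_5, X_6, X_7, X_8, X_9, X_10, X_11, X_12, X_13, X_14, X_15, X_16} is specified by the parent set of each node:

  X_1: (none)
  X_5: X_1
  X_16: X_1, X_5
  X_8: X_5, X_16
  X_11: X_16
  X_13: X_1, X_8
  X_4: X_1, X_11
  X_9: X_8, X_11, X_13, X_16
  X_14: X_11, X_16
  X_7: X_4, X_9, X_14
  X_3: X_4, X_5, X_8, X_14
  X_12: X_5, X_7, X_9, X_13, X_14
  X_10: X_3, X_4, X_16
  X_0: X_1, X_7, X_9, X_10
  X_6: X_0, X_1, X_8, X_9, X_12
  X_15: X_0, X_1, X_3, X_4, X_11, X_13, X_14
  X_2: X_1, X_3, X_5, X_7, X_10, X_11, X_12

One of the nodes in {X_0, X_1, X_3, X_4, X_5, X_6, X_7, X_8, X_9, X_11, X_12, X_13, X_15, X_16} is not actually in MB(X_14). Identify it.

X_14's parents: X_11, X_16.
Children of X_14: X_3, X_7, X_12, X_15.
Co-parents of X_14 (other parents of its children):
  X_7: X_4, X_9
  X_3: X_4, X_5, X_8
  X_12: X_5, X_7, X_9, X_13
  X_15: X_0, X_1, X_3, X_4, X_11, X_13
MB(X_14) = {X_0, X_1, X_3, X_4, X_5, X_7, X_8, X_9, X_11, X_12, X_13, X_15, X_16}.
X_6 is neither a parent, child, nor co-parent of X_14, so it does not belong.

X_6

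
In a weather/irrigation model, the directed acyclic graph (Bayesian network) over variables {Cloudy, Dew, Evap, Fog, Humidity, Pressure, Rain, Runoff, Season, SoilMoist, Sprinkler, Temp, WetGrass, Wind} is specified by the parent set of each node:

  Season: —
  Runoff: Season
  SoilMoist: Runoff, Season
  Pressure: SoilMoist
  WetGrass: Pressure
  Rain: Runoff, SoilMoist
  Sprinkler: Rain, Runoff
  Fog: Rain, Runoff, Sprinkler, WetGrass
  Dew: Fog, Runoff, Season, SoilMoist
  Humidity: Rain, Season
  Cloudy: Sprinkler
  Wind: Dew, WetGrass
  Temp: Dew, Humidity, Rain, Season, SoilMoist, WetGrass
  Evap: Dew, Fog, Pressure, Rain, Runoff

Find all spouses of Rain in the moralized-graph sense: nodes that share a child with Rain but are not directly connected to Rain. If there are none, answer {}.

{Dew, Pressure, Season, WetGrass}

Children of Rain: Evap, Fog, Humidity, Sprinkler, Temp.
  Sprinkler also has parent Runoff.
  Fog also has parents Runoff, Sprinkler, WetGrass.
  Humidity also has parent Season.
  Temp's other parents are Dew, Humidity, Season, SoilMoist, WetGrass.
  parents(Evap) \ {Rain} = {Dew, Fog, Pressure, Runoff}.
Excluding nodes already adjacent to Rain (Evap, Fog, Humidity, Runoff, SoilMoist, Sprinkler, Temp), the co-parent-only contribution is {Dew, Pressure, Season, WetGrass}.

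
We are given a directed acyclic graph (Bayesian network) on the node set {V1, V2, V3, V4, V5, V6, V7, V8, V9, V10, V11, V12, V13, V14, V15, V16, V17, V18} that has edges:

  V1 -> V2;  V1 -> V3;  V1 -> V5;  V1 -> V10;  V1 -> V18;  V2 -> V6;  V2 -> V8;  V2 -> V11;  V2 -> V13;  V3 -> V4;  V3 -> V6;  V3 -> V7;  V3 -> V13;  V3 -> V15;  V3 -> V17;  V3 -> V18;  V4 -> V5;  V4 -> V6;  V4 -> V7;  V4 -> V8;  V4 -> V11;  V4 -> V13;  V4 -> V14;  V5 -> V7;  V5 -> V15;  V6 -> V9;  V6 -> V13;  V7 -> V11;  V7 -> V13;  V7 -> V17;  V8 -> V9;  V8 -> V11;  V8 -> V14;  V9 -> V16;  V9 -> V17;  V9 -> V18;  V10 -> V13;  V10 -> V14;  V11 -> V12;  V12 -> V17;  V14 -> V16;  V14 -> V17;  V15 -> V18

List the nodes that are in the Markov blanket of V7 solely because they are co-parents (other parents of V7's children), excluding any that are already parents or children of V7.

Children of V7: V11, V13, V17.
  parents(V11) \ {V7} = {V2, V4, V8}.
  V13's other parents are V2, V3, V4, V6, V10.
  V17's other parents are V3, V9, V12, V14.
Excluding nodes already adjacent to V7 (V3, V4, V5, V11, V13, V17), the co-parent-only contribution is {V2, V6, V8, V9, V10, V12, V14}.

{V2, V6, V8, V9, V10, V12, V14}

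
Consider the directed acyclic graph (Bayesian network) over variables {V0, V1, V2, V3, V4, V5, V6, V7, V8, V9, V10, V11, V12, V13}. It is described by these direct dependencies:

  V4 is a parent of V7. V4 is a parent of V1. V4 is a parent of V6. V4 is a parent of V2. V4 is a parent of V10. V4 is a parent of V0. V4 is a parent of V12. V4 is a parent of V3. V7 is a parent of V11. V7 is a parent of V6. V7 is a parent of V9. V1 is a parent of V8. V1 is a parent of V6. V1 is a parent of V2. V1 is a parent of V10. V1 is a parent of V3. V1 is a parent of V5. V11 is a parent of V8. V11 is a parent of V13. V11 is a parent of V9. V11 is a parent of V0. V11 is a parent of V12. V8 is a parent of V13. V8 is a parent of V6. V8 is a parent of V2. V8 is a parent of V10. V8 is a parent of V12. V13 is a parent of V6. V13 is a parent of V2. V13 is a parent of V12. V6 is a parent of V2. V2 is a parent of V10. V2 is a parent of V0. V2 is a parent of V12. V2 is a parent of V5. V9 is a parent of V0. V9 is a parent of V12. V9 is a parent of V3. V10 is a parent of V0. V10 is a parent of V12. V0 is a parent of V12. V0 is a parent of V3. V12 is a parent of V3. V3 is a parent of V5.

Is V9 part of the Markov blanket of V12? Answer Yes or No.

V9 is a parent of V12.
So V9 ∈ MB(V12).

Yes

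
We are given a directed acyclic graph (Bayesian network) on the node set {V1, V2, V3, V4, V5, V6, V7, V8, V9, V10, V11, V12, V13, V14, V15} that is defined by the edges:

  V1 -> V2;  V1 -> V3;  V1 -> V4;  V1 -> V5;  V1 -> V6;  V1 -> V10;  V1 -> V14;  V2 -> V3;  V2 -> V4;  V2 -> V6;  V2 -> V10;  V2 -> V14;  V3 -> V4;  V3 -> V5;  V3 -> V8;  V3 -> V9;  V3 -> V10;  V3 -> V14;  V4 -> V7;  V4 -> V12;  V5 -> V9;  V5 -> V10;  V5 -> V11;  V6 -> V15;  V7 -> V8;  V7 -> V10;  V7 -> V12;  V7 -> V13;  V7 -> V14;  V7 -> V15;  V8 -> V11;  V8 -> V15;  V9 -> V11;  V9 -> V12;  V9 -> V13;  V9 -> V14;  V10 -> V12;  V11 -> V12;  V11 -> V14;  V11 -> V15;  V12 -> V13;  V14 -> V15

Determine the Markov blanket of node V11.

{V1, V2, V3, V4, V5, V6, V7, V8, V9, V10, V12, V14, V15}

Recall MB(v) = parents ∪ children ∪ spouses, where spouses are the other parents of v's children.
V11's parents: V5, V8, V9.
V11's children: V12, V14, V15.
Co-parents of V11 (other parents of its children):
  parents(V12) \ {V11} = {V4, V7, V9, V10}.
  V14 also has parents V1, V2, V3, V7, V9.
  V15 also has parents V6, V7, V8, V14.
So the Markov blanket of V11 is {V1, V2, V3, V4, V5, V6, V7, V8, V9, V10, V12, V14, V15}.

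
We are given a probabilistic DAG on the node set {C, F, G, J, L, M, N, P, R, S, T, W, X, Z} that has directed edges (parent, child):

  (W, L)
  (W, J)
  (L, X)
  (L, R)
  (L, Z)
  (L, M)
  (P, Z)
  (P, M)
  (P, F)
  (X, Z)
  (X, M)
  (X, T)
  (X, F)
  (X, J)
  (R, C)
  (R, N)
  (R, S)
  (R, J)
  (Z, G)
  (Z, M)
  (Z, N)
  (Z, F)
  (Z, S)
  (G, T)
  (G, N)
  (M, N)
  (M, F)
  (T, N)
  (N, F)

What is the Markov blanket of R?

{C, G, J, L, M, N, S, T, W, X, Z}

The Markov blanket of a node is its parents, its children, and the other parents of its children.
Pa(R) = {L}.
Ch(R) = {C, J, N, S}.
Parents of each child, excluding R:
  C: no additional parents.
  N also has parents G, M, T, Z.
  S's other parent is Z.
  parents(J) \ {R} = {W, X}.
Taking the union gives {C, G, J, L, M, N, S, T, W, X, Z}.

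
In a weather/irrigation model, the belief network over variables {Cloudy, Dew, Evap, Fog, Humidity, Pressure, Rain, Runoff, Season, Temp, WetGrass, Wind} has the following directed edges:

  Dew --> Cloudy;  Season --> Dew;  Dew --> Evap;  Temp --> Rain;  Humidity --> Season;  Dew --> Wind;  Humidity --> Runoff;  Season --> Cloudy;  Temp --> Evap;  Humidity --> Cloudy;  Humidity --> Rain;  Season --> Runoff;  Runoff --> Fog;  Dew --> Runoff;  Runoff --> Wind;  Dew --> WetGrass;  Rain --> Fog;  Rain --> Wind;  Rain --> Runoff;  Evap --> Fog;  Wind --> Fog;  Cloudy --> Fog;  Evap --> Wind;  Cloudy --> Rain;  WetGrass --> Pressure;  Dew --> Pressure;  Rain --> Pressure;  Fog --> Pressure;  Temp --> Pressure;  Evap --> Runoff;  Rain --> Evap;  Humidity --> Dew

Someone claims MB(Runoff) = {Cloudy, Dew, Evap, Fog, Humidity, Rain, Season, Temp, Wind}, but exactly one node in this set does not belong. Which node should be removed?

Ch(Runoff) = {Fog, Wind}.
Runoff's parents: Dew, Evap, Humidity, Rain, Season.
Co-parents of Runoff (other parents of its children):
  Wind's other parents are Dew, Evap, Rain.
  Fog's other parents are Cloudy, Evap, Rain, Wind.
MB(Runoff) = {Cloudy, Dew, Evap, Fog, Humidity, Rain, Season, Wind}.
Temp is neither a parent, child, nor co-parent of Runoff, so it does not belong.

Temp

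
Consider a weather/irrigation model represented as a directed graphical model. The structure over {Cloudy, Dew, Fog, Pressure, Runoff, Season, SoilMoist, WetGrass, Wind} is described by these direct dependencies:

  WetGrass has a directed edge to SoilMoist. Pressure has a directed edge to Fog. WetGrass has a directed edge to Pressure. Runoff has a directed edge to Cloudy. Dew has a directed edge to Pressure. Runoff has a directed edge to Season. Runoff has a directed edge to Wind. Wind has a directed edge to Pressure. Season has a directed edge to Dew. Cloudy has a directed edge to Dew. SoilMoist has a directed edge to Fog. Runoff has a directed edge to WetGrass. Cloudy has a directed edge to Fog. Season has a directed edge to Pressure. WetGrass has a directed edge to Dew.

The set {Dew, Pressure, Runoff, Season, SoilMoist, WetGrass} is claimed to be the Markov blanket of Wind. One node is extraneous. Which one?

SoilMoist

Wind's parents: Runoff.
Children of Wind: Pressure.
Co-parents of Wind (other parents of its children):
  Pressure also has parents Dew, Season, WetGrass.
MB(Wind) = {Dew, Pressure, Runoff, Season, WetGrass}.
SoilMoist is neither a parent, child, nor co-parent of Wind, so it does not belong.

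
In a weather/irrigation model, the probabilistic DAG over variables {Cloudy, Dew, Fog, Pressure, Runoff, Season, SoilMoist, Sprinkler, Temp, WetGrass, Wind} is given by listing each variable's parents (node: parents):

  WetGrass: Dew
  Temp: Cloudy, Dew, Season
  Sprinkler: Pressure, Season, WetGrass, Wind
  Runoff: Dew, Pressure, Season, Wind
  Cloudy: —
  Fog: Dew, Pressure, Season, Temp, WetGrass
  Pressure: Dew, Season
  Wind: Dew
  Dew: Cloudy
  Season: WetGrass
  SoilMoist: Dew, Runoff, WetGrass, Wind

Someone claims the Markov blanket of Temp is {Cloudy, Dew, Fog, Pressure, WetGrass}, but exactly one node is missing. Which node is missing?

Season

Recall MB(v) = parents ∪ children ∪ spouses, where spouses are the other parents of v's children.
Temp's parents: Cloudy, Dew, Season.
Children of Temp: Fog.
Co-parents of Temp (other parents of its children):
  Fog's other parents are Dew, Pressure, Season, WetGrass.
MB(Temp) = {Cloudy, Dew, Fog, Pressure, Season, WetGrass}.
Comparing with the claimed set, Season is missing.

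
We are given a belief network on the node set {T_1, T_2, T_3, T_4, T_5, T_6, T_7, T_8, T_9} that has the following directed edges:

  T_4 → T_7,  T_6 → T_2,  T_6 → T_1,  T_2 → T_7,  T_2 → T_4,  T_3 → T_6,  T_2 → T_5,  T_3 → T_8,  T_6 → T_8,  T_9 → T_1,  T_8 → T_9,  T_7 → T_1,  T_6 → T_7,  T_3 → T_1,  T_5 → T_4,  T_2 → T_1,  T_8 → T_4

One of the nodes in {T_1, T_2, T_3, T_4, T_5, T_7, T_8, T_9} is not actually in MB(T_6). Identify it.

T_5

Pa(T_6) = {T_3}.
Children of T_6: T_1, T_2, T_7, T_8.
Other parents of T_6's children:
  T_2: —
  T_8: T_3
  T_7: T_2, T_4
  T_1: T_2, T_3, T_7, T_9
MB(T_6) = {T_1, T_2, T_3, T_4, T_7, T_8, T_9}.
T_5 is neither a parent, child, nor co-parent of T_6, so it does not belong.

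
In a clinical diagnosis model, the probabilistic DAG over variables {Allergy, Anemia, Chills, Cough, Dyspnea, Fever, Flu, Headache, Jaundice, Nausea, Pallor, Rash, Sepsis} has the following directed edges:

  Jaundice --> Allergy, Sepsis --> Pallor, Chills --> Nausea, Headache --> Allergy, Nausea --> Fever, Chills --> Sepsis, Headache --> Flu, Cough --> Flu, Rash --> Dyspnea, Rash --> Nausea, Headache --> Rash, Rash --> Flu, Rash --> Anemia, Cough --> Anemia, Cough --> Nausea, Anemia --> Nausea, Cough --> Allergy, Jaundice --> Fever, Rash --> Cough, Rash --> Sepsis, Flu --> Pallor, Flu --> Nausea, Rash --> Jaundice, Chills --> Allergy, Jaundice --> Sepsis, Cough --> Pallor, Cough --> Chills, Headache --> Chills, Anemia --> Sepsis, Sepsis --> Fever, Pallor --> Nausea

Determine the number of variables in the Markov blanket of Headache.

6

Headache's parents: none.
Headache's children: Allergy, Chills, Flu, Rash.
Other parents of Headache's children:
  Rash has no other parent.
  parents(Flu) \ {Headache} = {Cough, Rash}.
  Chills also has parent Cough.
  Allergy also has parents Chills, Cough, Jaundice.
MB(Headache) = {Allergy, Chills, Cough, Flu, Jaundice, Rash}, which has 6 nodes.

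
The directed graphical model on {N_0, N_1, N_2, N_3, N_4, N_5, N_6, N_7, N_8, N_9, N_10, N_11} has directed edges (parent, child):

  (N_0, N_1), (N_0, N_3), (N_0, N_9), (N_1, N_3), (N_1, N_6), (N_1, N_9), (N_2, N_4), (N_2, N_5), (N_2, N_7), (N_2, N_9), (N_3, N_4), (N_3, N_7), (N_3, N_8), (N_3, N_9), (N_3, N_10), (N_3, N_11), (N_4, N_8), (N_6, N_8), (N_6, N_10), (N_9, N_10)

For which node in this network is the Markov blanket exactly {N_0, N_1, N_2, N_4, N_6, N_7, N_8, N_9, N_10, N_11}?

The target node must have every member of {N_0, N_1, N_2, N_4, N_6, N_7, N_8, N_9, N_10, N_11} as a parent, child, or co-parent, and no others.
Parents of N_3: N_0, N_1; children: N_4, N_7, N_8, N_9, N_10, N_11; co-parents: N_0, N_1, N_2, N_4, N_6, N_9.
These exactly cover the given set, so the node is N_3.

N_3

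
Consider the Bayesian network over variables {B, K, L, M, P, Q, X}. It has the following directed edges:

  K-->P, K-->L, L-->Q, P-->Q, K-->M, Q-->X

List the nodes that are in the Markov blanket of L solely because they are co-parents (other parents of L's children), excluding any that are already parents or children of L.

{P}

Children of L: Q.
  Q: P
Excluding nodes already adjacent to L (K, Q), the co-parent-only contribution is {P}.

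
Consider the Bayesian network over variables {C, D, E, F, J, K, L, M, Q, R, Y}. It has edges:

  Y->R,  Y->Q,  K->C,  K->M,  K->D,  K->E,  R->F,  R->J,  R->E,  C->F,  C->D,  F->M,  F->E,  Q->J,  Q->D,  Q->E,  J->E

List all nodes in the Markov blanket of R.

Ch(R) = {E, F, J}.
Parents of R: Y.
For each child, the remaining parents (spouses of R):
  F's other parent is C.
  parents(J) \ {R} = {Q}.
  E also has parents F, J, K, Q.
MB(R) = {C, E, F, J, K, Q, Y}.

{C, E, F, J, K, Q, Y}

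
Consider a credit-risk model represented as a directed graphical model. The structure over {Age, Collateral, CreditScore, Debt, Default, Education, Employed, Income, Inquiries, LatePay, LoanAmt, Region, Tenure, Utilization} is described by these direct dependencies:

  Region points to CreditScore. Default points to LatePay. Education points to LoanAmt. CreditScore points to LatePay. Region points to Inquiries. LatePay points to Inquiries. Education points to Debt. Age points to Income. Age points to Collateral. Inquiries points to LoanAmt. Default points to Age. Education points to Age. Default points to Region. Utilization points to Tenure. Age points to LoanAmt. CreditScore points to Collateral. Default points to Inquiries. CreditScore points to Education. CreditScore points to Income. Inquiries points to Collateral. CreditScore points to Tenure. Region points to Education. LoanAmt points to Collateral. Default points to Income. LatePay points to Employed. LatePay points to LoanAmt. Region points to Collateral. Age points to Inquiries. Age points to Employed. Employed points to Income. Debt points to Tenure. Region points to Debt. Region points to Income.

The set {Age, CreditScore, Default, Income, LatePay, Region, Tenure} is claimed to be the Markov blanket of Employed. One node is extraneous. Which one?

The Markov blanket of a node is its parents, its children, and the other parents of its children.
Employed's children: Income.
Pa(Employed) = {Age, LatePay}.
Other parents of Employed's children:
  Income: Age, CreditScore, Default, Region
MB(Employed) = {Age, CreditScore, Default, Income, LatePay, Region}.
Tenure is neither a parent, child, nor co-parent of Employed, so it does not belong.

Tenure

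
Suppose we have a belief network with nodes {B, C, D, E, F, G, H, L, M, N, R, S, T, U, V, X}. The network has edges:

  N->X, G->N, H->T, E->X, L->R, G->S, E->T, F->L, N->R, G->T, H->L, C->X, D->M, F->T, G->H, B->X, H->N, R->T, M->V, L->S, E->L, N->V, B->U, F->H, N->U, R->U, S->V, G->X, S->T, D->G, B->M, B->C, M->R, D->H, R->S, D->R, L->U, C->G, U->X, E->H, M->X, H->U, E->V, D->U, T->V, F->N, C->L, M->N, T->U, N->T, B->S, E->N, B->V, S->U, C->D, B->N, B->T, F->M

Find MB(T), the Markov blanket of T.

T has children U, V.
T has parents B, E, F, G, H, N, R, S.
Other parents of T's children:
  U: B, D, H, L, N, R, S
  V: B, E, M, N, S
Taking the union gives {B, D, E, F, G, H, L, M, N, R, S, U, V}.

{B, D, E, F, G, H, L, M, N, R, S, U, V}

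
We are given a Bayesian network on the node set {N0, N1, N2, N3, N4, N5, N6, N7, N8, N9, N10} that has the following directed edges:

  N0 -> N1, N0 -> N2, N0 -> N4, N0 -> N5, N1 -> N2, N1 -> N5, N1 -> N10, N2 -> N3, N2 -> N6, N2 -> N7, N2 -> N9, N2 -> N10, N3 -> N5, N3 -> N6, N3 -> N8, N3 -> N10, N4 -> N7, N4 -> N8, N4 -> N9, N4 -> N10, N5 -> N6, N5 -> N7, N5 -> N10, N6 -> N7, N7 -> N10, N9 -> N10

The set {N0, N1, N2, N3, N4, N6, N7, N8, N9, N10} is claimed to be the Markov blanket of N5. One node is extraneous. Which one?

N8

Recall MB(v) = parents ∪ children ∪ spouses, where spouses are the other parents of v's children.
Parents of N5: N0, N1, N3.
Ch(N5) = {N6, N7, N10}.
For each child, the remaining parents (spouses of N5):
  N6's other parents are N2, N3.
  N7 also has parents N2, N4, N6.
  N10's other parents are N1, N2, N3, N4, N7, N9.
MB(N5) = {N0, N1, N2, N3, N4, N6, N7, N9, N10}.
N8 is neither a parent, child, nor co-parent of N5, so it does not belong.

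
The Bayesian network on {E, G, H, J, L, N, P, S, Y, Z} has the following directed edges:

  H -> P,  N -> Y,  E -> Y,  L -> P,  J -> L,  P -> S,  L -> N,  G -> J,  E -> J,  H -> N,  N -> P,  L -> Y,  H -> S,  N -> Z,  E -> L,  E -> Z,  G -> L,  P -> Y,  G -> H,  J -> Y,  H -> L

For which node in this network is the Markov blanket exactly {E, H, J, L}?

The target node must have every member of {E, H, J, L} as a parent, child, or co-parent, and no others.
Parents of G: none; children: H, J, L; co-parents: E, H, J.
These exactly cover the given set, so the node is G.

G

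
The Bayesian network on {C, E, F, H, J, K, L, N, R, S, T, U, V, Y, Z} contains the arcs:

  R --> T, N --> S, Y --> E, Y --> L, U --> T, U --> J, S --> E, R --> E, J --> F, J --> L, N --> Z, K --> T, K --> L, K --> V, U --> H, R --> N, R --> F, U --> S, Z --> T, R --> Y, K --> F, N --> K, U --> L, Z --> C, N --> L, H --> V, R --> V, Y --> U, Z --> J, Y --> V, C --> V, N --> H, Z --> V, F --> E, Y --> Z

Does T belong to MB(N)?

By definition, MB(N) is built from N's parents, N's children, and the co-parents of N.
Parents of N: R.
Ch(N) = {H, K, L, S, Z}.
Co-parents of N (other parents of its children):
  Z: Y
  K: —
  H: U
  S: U
  L: J, K, U, Y
MB(N) = {H, J, K, L, R, S, U, Y, Z}; T is not in this set.

No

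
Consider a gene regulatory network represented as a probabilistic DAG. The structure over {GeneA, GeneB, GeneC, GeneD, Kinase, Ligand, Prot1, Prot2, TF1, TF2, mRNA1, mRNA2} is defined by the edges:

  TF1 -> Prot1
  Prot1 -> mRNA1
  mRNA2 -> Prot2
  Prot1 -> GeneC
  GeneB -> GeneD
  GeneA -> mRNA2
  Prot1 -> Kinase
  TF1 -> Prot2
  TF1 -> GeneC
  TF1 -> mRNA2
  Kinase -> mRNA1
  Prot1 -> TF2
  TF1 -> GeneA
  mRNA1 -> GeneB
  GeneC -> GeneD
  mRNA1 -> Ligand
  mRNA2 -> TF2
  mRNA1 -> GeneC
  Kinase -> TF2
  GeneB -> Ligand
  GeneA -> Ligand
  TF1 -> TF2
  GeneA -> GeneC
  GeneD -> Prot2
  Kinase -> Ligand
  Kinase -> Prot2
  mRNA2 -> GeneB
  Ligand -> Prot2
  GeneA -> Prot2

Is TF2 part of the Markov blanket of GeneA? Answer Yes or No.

GeneA has children GeneC, Ligand, Prot2, mRNA2.
Pa(GeneA) = {TF1}.
Co-parents of GeneA (other parents of its children):
  parents(mRNA2) \ {GeneA} = {TF1}.
  GeneC's other parents are Prot1, TF1, mRNA1.
  parents(Ligand) \ {GeneA} = {GeneB, Kinase, mRNA1}.
  Prot2 also has parents GeneD, Kinase, Ligand, TF1, mRNA2.
MB(GeneA) = {GeneB, GeneC, GeneD, Kinase, Ligand, Prot1, Prot2, TF1, mRNA1, mRNA2}; TF2 is not in this set.

No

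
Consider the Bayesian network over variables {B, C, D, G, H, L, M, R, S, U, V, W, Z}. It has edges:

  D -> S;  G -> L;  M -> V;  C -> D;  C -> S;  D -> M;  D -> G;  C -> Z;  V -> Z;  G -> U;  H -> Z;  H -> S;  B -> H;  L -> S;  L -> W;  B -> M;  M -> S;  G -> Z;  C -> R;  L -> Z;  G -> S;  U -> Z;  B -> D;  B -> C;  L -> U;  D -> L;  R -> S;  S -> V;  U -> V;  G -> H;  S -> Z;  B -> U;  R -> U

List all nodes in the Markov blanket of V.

{C, G, H, L, M, S, U, Z}

Recall MB(v) = parents ∪ children ∪ spouses, where spouses are the other parents of v's children.
Pa(V) = {M, S, U}.
Children of V: Z.
For each child, the remaining parents (spouses of V):
  parents(Z) \ {V} = {C, G, H, L, S, U}.
Union: {M, S, U} ∪ {Z} ∪ {C, G, H, L, S, U} = {C, G, H, L, M, S, U, Z}.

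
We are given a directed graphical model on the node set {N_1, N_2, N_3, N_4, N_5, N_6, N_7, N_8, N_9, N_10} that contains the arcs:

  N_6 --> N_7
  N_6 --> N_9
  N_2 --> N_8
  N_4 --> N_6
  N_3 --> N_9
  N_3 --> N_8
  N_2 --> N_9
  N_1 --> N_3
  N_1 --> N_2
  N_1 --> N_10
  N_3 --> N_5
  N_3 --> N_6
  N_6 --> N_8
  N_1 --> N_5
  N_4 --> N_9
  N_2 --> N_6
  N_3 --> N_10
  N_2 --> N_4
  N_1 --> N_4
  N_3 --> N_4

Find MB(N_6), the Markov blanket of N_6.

{N_2, N_3, N_4, N_7, N_8, N_9}

By definition, MB(N_6) is built from N_6's parents, N_6's children, and the co-parents of N_6.
Pa(N_6) = {N_2, N_3, N_4}.
Children of N_6: N_7, N_8, N_9.
Other parents of N_6's children:
  N_7 has no other parent.
  N_8's other parents are N_2, N_3.
  parents(N_9) \ {N_6} = {N_2, N_3, N_4}.
So the Markov blanket of N_6 is {N_2, N_3, N_4, N_7, N_8, N_9}.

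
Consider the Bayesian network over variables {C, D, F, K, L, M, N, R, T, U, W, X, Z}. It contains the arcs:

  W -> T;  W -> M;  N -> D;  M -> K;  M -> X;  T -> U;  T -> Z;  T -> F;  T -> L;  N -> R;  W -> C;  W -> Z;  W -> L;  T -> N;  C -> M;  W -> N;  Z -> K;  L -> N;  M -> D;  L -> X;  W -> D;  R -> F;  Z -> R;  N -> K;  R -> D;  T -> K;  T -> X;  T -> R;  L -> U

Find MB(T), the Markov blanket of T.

T has children F, K, L, N, R, U, X, Z.
T has parent W.
Co-parents of T (other parents of its children):
  L: W
  Z: W
  N: L, W
  R: N, Z
  U: L
  K: M, N, Z
  F: R
  X: L, M
So the Markov blanket of T is {F, K, L, M, N, R, U, W, X, Z}.

{F, K, L, M, N, R, U, W, X, Z}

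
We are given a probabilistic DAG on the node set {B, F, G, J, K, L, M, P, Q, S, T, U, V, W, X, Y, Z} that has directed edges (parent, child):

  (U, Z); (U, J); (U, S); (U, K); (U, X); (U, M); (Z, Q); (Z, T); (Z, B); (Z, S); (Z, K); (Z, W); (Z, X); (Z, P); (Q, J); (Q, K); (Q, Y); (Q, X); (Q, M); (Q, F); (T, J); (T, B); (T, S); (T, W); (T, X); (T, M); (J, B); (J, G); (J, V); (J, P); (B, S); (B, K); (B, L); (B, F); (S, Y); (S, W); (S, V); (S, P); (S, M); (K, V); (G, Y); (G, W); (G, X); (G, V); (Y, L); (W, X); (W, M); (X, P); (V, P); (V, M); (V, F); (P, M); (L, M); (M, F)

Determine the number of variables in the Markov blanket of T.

13

Pa(T) = {Z}.
T has children B, J, M, S, W, X.
Other parents of T's children:
  parents(J) \ {T} = {Q, U}.
  B also has parents J, Z.
  S also has parents B, U, Z.
  W also has parents G, S, Z.
  parents(X) \ {T} = {G, Q, U, W, Z}.
  M's other parents are L, P, Q, S, U, V, W.
MB(T) = {B, G, J, L, M, P, Q, S, U, V, W, X, Z}, which has 13 nodes.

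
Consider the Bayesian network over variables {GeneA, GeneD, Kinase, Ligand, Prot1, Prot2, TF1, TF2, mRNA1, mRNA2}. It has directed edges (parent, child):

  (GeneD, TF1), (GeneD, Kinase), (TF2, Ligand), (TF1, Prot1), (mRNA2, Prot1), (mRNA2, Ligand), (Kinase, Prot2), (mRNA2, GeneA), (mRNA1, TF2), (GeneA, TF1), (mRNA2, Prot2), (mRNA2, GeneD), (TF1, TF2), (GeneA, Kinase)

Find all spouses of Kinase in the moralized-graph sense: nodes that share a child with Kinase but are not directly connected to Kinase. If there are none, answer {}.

{mRNA2}

Children of Kinase: Prot2.
  Prot2: mRNA2
Excluding nodes already adjacent to Kinase (GeneA, GeneD, Prot2), the co-parent-only contribution is {mRNA2}.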